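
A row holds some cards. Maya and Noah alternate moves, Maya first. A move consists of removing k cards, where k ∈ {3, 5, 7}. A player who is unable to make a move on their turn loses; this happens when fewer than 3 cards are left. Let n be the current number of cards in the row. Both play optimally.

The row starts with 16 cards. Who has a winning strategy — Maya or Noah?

Maya wins.

Label each position W (a win for the player to move) or L (a loss). A position with no legal move is L; any other position is W exactly when some move reaches an L, and L when every move reaches a W.
n=0: no move → L
n=1: no move → L
n=2: no move → L
n=3: reaches L-position 0 → W
n=4: reaches L-position 1 → W
n=5: reaches L-position 2 → W
n=6: reaches L-position 1 → W
n=7: reaches L-position 2 → W
n=8: reaches L-position 1 → W
n=9: reaches L-position 2 → W
n=10: only reaches 7(W), 5(W), 3(W), all W → L
n=11: only reaches 8(W), 6(W), 4(W), all W → L
n=12: only reaches 9(W), 7(W), 5(W), all W → L
n=13: reaches L-position 10 → W
n=14: reaches L-position 11 → W
n=15: reaches L-position 12 → W
n=16: reaches L-position 11 → W
From 16 Maya can remove 5, leaving 11, reaching an L position.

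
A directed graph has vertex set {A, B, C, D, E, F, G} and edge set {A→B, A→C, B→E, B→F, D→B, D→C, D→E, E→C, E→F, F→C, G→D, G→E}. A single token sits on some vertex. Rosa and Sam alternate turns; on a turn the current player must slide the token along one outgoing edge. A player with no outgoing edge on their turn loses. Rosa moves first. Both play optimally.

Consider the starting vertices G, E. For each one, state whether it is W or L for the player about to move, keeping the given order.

G: L, E: W

Work bottom-up. With no move the player to move loses. Otherwise the position is W if at least one move leads to an L position for the opponent, and L if every move leads to a W.
Every edge goes from a vertex to one that appears earlier in the order C, F, E, B, D, G, A, so processing vertices in that order labels each vertex after all of its successors.
C: no outgoing edge → L
F: W (go to C, an L position)
E: W (go to C, an L position)
B: L (options E(W), F(W) are all W)
D: W (go to B, an L position)
G: L (options D(W), E(W) are all W)
A: W (go to B, an L position)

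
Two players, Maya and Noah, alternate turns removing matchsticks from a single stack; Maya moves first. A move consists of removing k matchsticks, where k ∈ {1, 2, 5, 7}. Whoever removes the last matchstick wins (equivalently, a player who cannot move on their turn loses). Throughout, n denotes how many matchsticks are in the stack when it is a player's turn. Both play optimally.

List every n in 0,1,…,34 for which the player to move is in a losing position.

0, 3, 6, 9, 12, 15, 18, 21, 24, 27, 30, 33

Label each position W (a win for the player to move) or L (a loss). A position with no legal move is L; any other position is W exactly when some move reaches an L, and L when every move reaches a W.
n=0: no move → L
n=1: →0(L), so W
n=2: →0(L), so W
n=3: →2(W), 1(W) — all W, so L
n=4: →3(L), so W
n=5: →3(L), so W
n=6: →5(W), 4(W), 1(W) — all W, so L
n=7: →6(L), so W
n=8: →6(L), so W
n=9: →8(W), 7(W), 4(W), 2(W) — all W, so L
n=10: →9(L), so W
n=11: →9(L), so W
n=12: →11(W), 10(W), 7(W), 5(W) — all W, so L
n=13: →12(L), so W
n=14: →12(L), so W
n=15: →14(W), 13(W), 10(W), 8(W) — all W, so L
n=16: →15(L), so W
n=17: →15(L), so W
n=18: →17(W), 16(W), 13(W), 11(W) — all W, so L
n=19: →18(L), so W
n=20: →18(L), so W
n=21: →20(W), 19(W), 16(W), 14(W) — all W, so L
n=22: →21(L), so W
n=23: →21(L), so W
n=24: →23(W), 22(W), 19(W), 17(W) — all W, so L
n=25: →24(L), so W
n=26: →24(L), so W
n=27: →26(W), 25(W), 22(W), 20(W) — all W, so L
n=28: →27(L), so W
n=29: →27(L), so W
n=30: →29(W), 28(W), 25(W), 23(W) — all W, so L
n=31: →30(L), so W
n=32: →30(L), so W
n=33: →32(W), 31(W), 28(W), 26(W) — all W, so L
n=34: →33(L), so W
The losing starting values of n are exactly the entries labelled L in this table (12 of them).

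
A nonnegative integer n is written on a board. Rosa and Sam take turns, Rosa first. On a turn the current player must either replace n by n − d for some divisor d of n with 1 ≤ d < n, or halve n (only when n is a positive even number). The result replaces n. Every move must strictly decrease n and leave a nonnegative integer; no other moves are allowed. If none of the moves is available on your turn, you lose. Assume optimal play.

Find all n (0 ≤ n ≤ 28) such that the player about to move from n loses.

0, 1, 3, 5, 7, 9, 11, 13, 15, 17, 19, 21, 23, 25, 27

Classify positions by backward induction: terminal positions (no move available) are L. From any other position, the mover wins iff some move reaches an L.
n=0: no move → L
n=1: no move → L
n=2: can move to 1, which is L ⇒ W
n=3: the only move is to 2(W), a W ⇒ L
n=4: can move to 3, which is L ⇒ W
n=5: the only move is to 4(W), a W ⇒ L
n=6: can move to 3, which is L ⇒ W
n=7: the only move is to 6(W), a W ⇒ L
n=8: can move to 7, which is L ⇒ W
n=9: moves to 6(W), 8(W); every one is W ⇒ L
n=10: can move to 5, which is L ⇒ W
n=11: the only move is to 10(W), a W ⇒ L
n=12: can move to 9, which is L ⇒ W
n=13: the only move is to 12(W), a W ⇒ L
n=14: can move to 7, which is L ⇒ W
n=15: moves to 10(W), 12(W), 14(W); every one is W ⇒ L
n=16: can move to 15, which is L ⇒ W
n=17: the only move is to 16(W), a W ⇒ L
n=18: can move to 9, which is L ⇒ W
n=19: the only move is to 18(W), a W ⇒ L
n=20: can move to 15, which is L ⇒ W
n=21: moves to 14(W), 18(W), 20(W); every one is W ⇒ L
n=22: can move to 11, which is L ⇒ W
n=23: the only move is to 22(W), a W ⇒ L
n=24: can move to 21, which is L ⇒ W
n=25: moves to 20(W), 24(W); every one is W ⇒ L
n=26: can move to 13, which is L ⇒ W
n=27: moves to 18(W), 24(W), 26(W); every one is W ⇒ L
n=28: can move to 21, which is L ⇒ W
Reading off the rows marked L gives the requested list; there are 15 such values of n.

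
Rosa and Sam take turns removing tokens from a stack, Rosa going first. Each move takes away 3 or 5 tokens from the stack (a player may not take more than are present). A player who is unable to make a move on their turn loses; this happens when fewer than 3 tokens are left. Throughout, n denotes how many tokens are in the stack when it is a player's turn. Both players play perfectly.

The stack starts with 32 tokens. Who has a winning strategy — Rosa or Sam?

Compute win/loss labels from the base case upward. A position with no move is L. Any other position is W if it can reach an L in one move, else L.
n=0: no move → L
n=1: no move → L
n=2: no move → L
n=3: reaches L-position 0 → W
n=4: reaches L-position 1 → W
n=5: reaches L-position 2 → W
n=6: reaches L-position 1 → W
n=7: reaches L-position 2 → W
n=8: only reaches 5(W), 3(W), all W → L
n=9: only reaches 6(W), 4(W), all W → L
n=10: only reaches 7(W), 5(W), all W → L
n=11: reaches L-position 8 → W
n=12: reaches L-position 9 → W
n=13: reaches L-position 10 → W
n=14: reaches L-position 9 → W
n=15: reaches L-position 10 → W
n=16: only reaches 13(W), 11(W), all W → L
n=17: only reaches 14(W), 12(W), all W → L
n=18: only reaches 15(W), 13(W), all W → L
n=19: reaches L-position 16 → W
n=20: reaches L-position 17 → W
n=21: reaches L-position 18 → W
n=22: reaches L-position 17 → W
n=23: reaches L-position 18 → W
n=24: only reaches 21(W), 19(W), all W → L
n=25: only reaches 22(W), 20(W), all W → L
n=26: only reaches 23(W), 21(W), all W → L
n=27: reaches L-position 24 → W
n=28: reaches L-position 25 → W
n=29: reaches L-position 26 → W
n=30: reaches L-position 25 → W
n=31: reaches L-position 26 → W
n=32: only reaches 29(W), 27(W), all W → L
The starting position 32 is L: whatever Rosa does, the opponent receives a W position.

Sam wins.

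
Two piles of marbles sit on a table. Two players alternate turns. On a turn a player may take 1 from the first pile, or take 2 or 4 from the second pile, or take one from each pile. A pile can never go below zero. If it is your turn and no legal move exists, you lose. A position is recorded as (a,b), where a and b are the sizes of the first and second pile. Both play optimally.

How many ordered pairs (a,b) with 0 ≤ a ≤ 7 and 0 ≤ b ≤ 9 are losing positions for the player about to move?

28

Build the W/L table. Terminal = L. A non-terminal position is W if it has a move to some L; otherwise it is L.
Every move lowers a or b (never raises either), so fill the grid row by row in increasing a, and left to right within a row: each cell's successors are then already labelled.
      b=0  b=1  b=2  b=3  b=4  b=5  b=6  b=7  b=8  b=9
a=0:    L    L    W    W    W    W    L    L    W    W
a=1:    W    W    W    L    L    W    W    W    W    L
a=2:    L    L    W    W    W    W    L    L    W    W
a=3:    W    W    W    L    L    W    W    W    W    L
a=4:    L    L    W    W    W    W    L    L    W    W
a=5:    W    W    W    L    L    W    W    W    W    L
a=6:    L    L    W    W    W    W    L    L    W    W
a=7:    W    W    W    L    L    W    W    W    W    L
Cells with no legal move (terminal, hence L): (0,0), (0,1).
The remaining L cells, each justified by listing all of its moves:
(0,6): moves to (0,4)(W), (0,2)(W); every one is W ⇒ L
(0,7): moves to (0,5)(W), (0,3)(W); every one is W ⇒ L
(1,3): moves to (0,3)(W), (1,1)(W), (0,2)(W); every one is W ⇒ L
(1,4): moves to (0,4)(W), (1,2)(W), (1,0)(W), (0,3)(W); every one is W ⇒ L
(1,9): moves to (0,9)(W), (1,7)(W), (1,5)(W), (0,8)(W); every one is W ⇒ L
(2,0): the only move is to (1,0)(W), a W ⇒ L
(2,1): moves to (1,1)(W), (1,0)(W); every one is W ⇒ L
(2,6): moves to (1,6)(W), (2,4)(W), (2,2)(W), (1,5)(W); every one is W ⇒ L
(2,7): moves to (1,7)(W), (2,5)(W), (2,3)(W), (1,6)(W); every one is W ⇒ L
(3,3): moves to (2,3)(W), (3,1)(W), (2,2)(W); every one is W ⇒ L
(3,4): moves to (2,4)(W), (3,2)(W), (3,0)(W), (2,3)(W); every one is W ⇒ L
(3,9): moves to (2,9)(W), (3,7)(W), (3,5)(W), (2,8)(W); every one is W ⇒ L
(4,0): the only move is to (3,0)(W), a W ⇒ L
(4,1): moves to (3,1)(W), (3,0)(W); every one is W ⇒ L
(4,6): moves to (3,6)(W), (4,4)(W), (4,2)(W), (3,5)(W); every one is W ⇒ L
(4,7): moves to (3,7)(W), (4,5)(W), (4,3)(W), (3,6)(W); every one is W ⇒ L
(5,3): moves to (4,3)(W), (5,1)(W), (4,2)(W); every one is W ⇒ L
(5,4): moves to (4,4)(W), (5,2)(W), (5,0)(W), (4,3)(W); every one is W ⇒ L
(5,9): moves to (4,9)(W), (5,7)(W), (5,5)(W), (4,8)(W); every one is W ⇒ L
(6,0): the only move is to (5,0)(W), a W ⇒ L
(6,1): moves to (5,1)(W), (5,0)(W); every one is W ⇒ L
(6,6): moves to (5,6)(W), (6,4)(W), (6,2)(W), (5,5)(W); every one is W ⇒ L
(6,7): moves to (5,7)(W), (6,5)(W), (6,3)(W), (5,6)(W); every one is W ⇒ L
(7,3): moves to (6,3)(W), (7,1)(W), (6,2)(W); every one is W ⇒ L
(7,4): moves to (6,4)(W), (7,2)(W), (7,0)(W), (6,3)(W); every one is W ⇒ L
(7,9): moves to (6,9)(W), (7,7)(W), (7,5)(W), (6,8)(W); every one is W ⇒ L
Every other cell has at least one move into one of the L cells above, so it is W.
L cells per row: a=0: 4, a=1: 3, a=2: 4, a=3: 3, a=4: 4, a=5: 3, a=6: 4, a=7: 3; total 28.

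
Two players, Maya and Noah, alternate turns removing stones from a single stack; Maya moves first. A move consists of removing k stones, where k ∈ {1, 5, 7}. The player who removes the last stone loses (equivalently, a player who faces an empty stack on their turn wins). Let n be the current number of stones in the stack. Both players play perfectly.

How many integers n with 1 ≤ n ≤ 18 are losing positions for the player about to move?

Label each position W (a win for the player to move) or L (a loss). A position with no legal move is W; any other position is W exactly when some move reaches an L, and L when every move reaches a W.
n=0: no move; the opponent has just taken the last stone and therefore loses → W
n=1: L (sole option 0(W) is W)
n=2: W (go to 1, an L position)
n=3: L (sole option 2(W) is W)
n=4: W (go to 3, an L position)
n=5: L (options 4(W), 0(W) are all W)
n=6: W (go to 5, an L position)
n=7: L (options 6(W), 2(W), 0(W) are all W)
n=8: W (go to 7, an L position)
n=9: L (options 8(W), 4(W), 2(W) are all W)
n=10: W (go to 9, an L position)
n=11: L (options 10(W), 6(W), 4(W) are all W)
n=12: W (go to 11, an L position)
n=13: L (options 12(W), 8(W), 6(W) are all W)
n=14: W (go to 13, an L position)
n=15: L (options 14(W), 10(W), 8(W) are all W)
n=16: W (go to 15, an L position)
n=17: L (options 16(W), 12(W), 10(W) are all W)
n=18: W (go to 17, an L position)
L entries with 1 ≤ n ≤ 18 (the range starts at n=1): n = 1, 3, 5, 7, 9, 11, 13, 15, 17; that makes 9.

9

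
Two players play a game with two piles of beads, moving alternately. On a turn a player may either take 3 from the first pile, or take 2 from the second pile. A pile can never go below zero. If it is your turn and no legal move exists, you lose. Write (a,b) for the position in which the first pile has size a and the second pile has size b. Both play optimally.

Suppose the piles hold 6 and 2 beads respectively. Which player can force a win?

Use the standard recursion: the mover loses at a terminal position; elsewhere, the mover wins exactly when some move hands the opponent an L position.
No move ever increases a pile, so every position that can arise here has a ≤ 6 and b ≤ 2; it is enough to label the cells with 0 ≤ a ≤ 6 and 0 ≤ b ≤ 2.
Every move lowers a or b (never raises either), so fill the grid row by row in increasing a, and left to right within a row: each cell's successors are then already labelled.
      b=0  b=1  b=2
a=0:    L    L    W
a=1:    L    L    W
a=2:    L    L    W
a=3:    W    W    L
a=4:    W    W    L
a=5:    W    W    L
a=6:    L    L    W
Cells with no legal move (terminal, hence L): (0,0), (0,1), (1,0), (1,1), (2,0), (2,1).
The remaining L cells, each justified by listing all of its moves:
(3,2): →(0,2)(W), (3,0)(W) — all W, so L
(4,2): →(1,2)(W), (4,0)(W) — all W, so L
(5,2): →(2,2)(W), (5,0)(W) — all W, so L
(6,0): →(3,0)(W) only, which is W, so L
(6,1): →(3,1)(W) only, which is W, so L
Every other cell has at least one move into one of the L cells above, so it is W.
The starting position (6,2) is W: the player to move should move to (3,2), handing over an L position.

The first player wins.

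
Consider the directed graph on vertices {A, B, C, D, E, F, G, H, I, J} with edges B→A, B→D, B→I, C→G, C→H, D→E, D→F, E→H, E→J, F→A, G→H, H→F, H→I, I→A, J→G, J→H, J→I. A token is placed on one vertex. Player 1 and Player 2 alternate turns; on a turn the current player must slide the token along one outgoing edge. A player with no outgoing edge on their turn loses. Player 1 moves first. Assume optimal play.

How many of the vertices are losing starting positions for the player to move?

3

Work bottom-up. With no move the player to move loses. Otherwise the position is W if at least one move leads to an L position for the opponent, and L if every move leads to a W.
Every edge goes from a vertex to one that appears earlier in the order A, F, I, H, G, J, E, C, D, B, so processing vertices in that order labels each vertex after all of its successors.
A: no outgoing edge → L
F: can move to A, which is L ⇒ W
I: can move to A, which is L ⇒ W
H: moves to I(W), F(W); every one is W ⇒ L
G: can move to H, which is L ⇒ W
J: can move to H, which is L ⇒ W
E: can move to H, which is L ⇒ W
C: can move to H, which is L ⇒ W
D: moves to E(W), F(W); every one is W ⇒ L
B: can move to D, which is L ⇒ W
The L vertices are A, D, H; that is 3 in all.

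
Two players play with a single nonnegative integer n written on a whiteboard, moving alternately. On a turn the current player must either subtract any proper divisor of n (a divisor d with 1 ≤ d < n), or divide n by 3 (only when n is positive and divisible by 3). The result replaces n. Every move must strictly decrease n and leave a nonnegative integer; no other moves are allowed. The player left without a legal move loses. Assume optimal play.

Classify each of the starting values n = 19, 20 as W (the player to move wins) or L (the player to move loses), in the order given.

Classify positions by backward induction: terminal positions (no move available) are L. From any other position, the mover wins iff some move reaches an L.
n=0: no move → L
n=1: no move → L
n=2: →1(L), so W
n=3: →1(L), so W
n=4: →2(W), 3(W) — all W, so L
n=5: →4(L), so W
n=6: →4(L), so W
n=7: →6(W) only, which is W, so L
n=8: →4(L), so W
n=9: →3(W), 6(W), 8(W) — all W, so L
n=10: →9(L), so W
n=11: →10(W) only, which is W, so L
n=12: →4(L), so W
n=13: →12(W) only, which is W, so L
n=14: →7(L), so W
n=15: →5(W), 10(W), 12(W), 14(W) — all W, so L
n=16: →15(L), so W
n=17: →16(W) only, which is W, so L
n=18: →9(L), so W
n=19: →18(W) only, which is W, so L
n=20: →15(L), so W

19: L, 20: W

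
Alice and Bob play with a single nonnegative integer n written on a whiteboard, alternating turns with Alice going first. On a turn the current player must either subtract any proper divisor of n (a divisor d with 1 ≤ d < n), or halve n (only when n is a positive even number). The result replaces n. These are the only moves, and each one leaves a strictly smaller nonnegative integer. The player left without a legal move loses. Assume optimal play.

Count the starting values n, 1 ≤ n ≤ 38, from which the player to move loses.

Compute win/loss labels from the base case upward. A position with no move is L. Any other position is W if it can reach an L in one move, else L.
n=0: no move → L
n=1: no move → L
n=2: reaches L-position 1 → W
n=3: only reaches 2(W), which is W → L
n=4: reaches L-position 3 → W
n=5: only reaches 4(W), which is W → L
n=6: reaches L-position 3 → W
n=7: only reaches 6(W), which is W → L
n=8: reaches L-position 7 → W
n=9: only reaches 6(W), 8(W), all W → L
n=10: reaches L-position 5 → W
n=11: only reaches 10(W), which is W → L
n=12: reaches L-position 9 → W
n=13: only reaches 12(W), which is W → L
n=14: reaches L-position 7 → W
n=15: only reaches 10(W), 12(W), 14(W), all W → L
n=16: reaches L-position 15 → W
n=17: only reaches 16(W), which is W → L
n=18: reaches L-position 9 → W
n=19: only reaches 18(W), which is W → L
n=20: reaches L-position 15 → W
n=21: only reaches 14(W), 18(W), 20(W), all W → L
n=22: reaches L-position 11 → W
n=23: only reaches 22(W), which is W → L
n=24: reaches L-position 21 → W
n=25: only reaches 20(W), 24(W), all W → L
n=26: reaches L-position 13 → W
n=27: only reaches 18(W), 24(W), 26(W), all W → L
n=28: reaches L-position 21 → W
n=29: only reaches 28(W), which is W → L
n=30: reaches L-position 15 → W
n=31: only reaches 30(W), which is W → L
n=32: reaches L-position 31 → W
n=33: only reaches 22(W), 30(W), 32(W), all W → L
n=34: reaches L-position 17 → W
n=35: only reaches 28(W), 30(W), 34(W), all W → L
n=36: reaches L-position 27 → W
n=37: only reaches 36(W), which is W → L
n=38: reaches L-position 19 → W
L entries with 1 ≤ n ≤ 38 (n=0 is outside the asked range and is not counted): n = 1, 3, 5, 7, 9, 11, 13, 15, 17, 19, 21, 23, 25, 27, 29, 31, 33, 35, 37; that makes 19.

19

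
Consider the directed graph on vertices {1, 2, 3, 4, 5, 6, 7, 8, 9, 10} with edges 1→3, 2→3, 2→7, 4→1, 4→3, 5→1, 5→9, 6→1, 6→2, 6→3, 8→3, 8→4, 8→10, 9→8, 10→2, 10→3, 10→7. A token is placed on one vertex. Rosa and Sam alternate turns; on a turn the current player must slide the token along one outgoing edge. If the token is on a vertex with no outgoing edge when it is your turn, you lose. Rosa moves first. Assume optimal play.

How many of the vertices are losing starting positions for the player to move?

3

Build the W/L table. Terminal = L. A non-terminal position is W if it has a move to some L; otherwise it is L.
Every edge goes from a vertex to one that appears earlier in the order 7, 3, 2, 1, 6, 10, 4, 8, 9, 5, so processing vertices in that order labels each vertex after all of its successors.
7: no outgoing edge → L
3: no outgoing edge → L
2: reaches L-position 3 → W
1: reaches L-position 3 → W
6: reaches L-position 3 → W
10: reaches L-position 3 → W
4: reaches L-position 3 → W
8: reaches L-position 3 → W
9: only reaches 8(W), which is W → L
5: reaches L-position 9 → W
The L vertices are 3, 7, 9; that is 3 in all.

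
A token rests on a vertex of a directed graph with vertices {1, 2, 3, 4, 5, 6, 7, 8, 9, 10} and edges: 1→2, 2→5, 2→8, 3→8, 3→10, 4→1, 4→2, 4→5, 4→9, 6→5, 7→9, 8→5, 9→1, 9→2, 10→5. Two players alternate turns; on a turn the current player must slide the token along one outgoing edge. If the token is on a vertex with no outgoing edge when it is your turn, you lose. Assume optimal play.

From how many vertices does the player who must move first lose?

Use the standard recursion: the mover loses at a terminal position; elsewhere, the mover wins exactly when some move hands the opponent an L position.
Every edge goes from a vertex to one that appears earlier in the order 5, 8, 2, 10, 1, 3, 9, 6, 7, 4, so processing vertices in that order labels each vertex after all of its successors.
5: no outgoing edge → L
8: reaches L-position 5 → W
2: reaches L-position 5 → W
10: reaches L-position 5 → W
1: only reaches 2(W), which is W → L
3: only reaches 10(W), 8(W), all W → L
9: reaches L-position 1 → W
6: reaches L-position 5 → W
7: only reaches 9(W), which is W → L
4: reaches L-position 1 → W
The L vertices are 1, 3, 5, 7; that is 4 in all.

4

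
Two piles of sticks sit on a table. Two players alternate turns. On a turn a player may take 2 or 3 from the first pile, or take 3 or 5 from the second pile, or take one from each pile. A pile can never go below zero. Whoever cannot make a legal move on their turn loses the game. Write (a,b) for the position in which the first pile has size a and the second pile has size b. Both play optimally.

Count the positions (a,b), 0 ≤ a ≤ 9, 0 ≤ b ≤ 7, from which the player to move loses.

Build the W/L table. Terminal = L. A non-terminal position is W if it has a move to some L; otherwise it is L.
Every move lowers a or b (never raises either), so fill the grid row by row in increasing a, and left to right within a row: each cell's successors are then already labelled.
      b=0  b=1  b=2  b=3  b=4  b=5  b=6  b=7
a=0:    L    L    L    W    W    W    W    W
a=1:    L    W    W    W    L    W    L    W
a=2:    W    W    W    L    L    W    W    W
a=3:    W    W    W    L    W    W    W    L
a=4:    W    L    L    W    W    W    W    W
a=5:    L    L    W    W    W    W    W    W
a=6:    L    W    W    W    L    W    L    W
a=7:    W    W    W    L    L    W    W    W
a=8:    W    W    L    L    W    W    W    W
a=9:    W    L    L    W    W    W    W    W
Cells with no legal move (terminal, hence L): (0,0), (0,1), (0,2), (1,0).
The remaining L cells, each justified by listing all of its moves:
(1,4): →(1,1)(W), (0,3)(W) — all W, so L
(1,6): →(1,3)(W), (1,1)(W), (0,5)(W) — all W, so L
(2,3): →(0,3)(W), (2,0)(W), (1,2)(W) — all W, so L
(2,4): →(0,4)(W), (2,1)(W), (1,3)(W) — all W, so L
(3,3): →(1,3)(W), (0,3)(W), (3,0)(W), (2,2)(W) — all W, so L
(3,7): →(1,7)(W), (0,7)(W), (3,4)(W), (3,2)(W), (2,6)(W) — all W, so L
(4,1): →(2,1)(W), (1,1)(W), (3,0)(W) — all W, so L
(4,2): →(2,2)(W), (1,2)(W), (3,1)(W) — all W, so L
(5,0): →(3,0)(W), (2,0)(W) — all W, so L
(5,1): →(3,1)(W), (2,1)(W), (4,0)(W) — all W, so L
(6,0): →(4,0)(W), (3,0)(W) — all W, so L
(6,4): →(4,4)(W), (3,4)(W), (6,1)(W), (5,3)(W) — all W, so L
(6,6): →(4,6)(W), (3,6)(W), (6,3)(W), (6,1)(W), (5,5)(W) — all W, so L
(7,3): →(5,3)(W), (4,3)(W), (7,0)(W), (6,2)(W) — all W, so L
(7,4): →(5,4)(W), (4,4)(W), (7,1)(W), (6,3)(W) — all W, so L
(8,2): →(6,2)(W), (5,2)(W), (7,1)(W) — all W, so L
(8,3): →(6,3)(W), (5,3)(W), (8,0)(W), (7,2)(W) — all W, so L
(9,1): →(7,1)(W), (6,1)(W), (8,0)(W) — all W, so L
(9,2): →(7,2)(W), (6,2)(W), (8,1)(W) — all W, so L
Every other cell has at least one move into one of the L cells above, so it is W.
L cells per row: a=0: 3, a=1: 3, a=2: 2, a=3: 2, a=4: 2, a=5: 2, a=6: 3, a=7: 2, a=8: 2, a=9: 2; total 23.

23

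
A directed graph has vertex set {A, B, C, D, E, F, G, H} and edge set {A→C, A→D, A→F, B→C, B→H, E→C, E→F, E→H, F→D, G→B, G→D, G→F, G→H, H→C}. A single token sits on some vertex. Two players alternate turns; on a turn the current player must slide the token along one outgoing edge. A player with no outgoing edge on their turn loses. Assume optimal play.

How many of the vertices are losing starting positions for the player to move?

2

Work bottom-up. With no move the player to move loses. Otherwise the position is W if at least one move leads to an L position for the opponent, and L if every move leads to a W.
Every edge goes from a vertex to one that appears earlier in the order D, C, H, B, F, A, G, E, so processing vertices in that order labels each vertex after all of its successors.
D: no outgoing edge → L
C: no outgoing edge → L
H: can move to C, which is L ⇒ W
B: can move to C, which is L ⇒ W
F: can move to D, which is L ⇒ W
A: can move to C, which is L ⇒ W
G: can move to D, which is L ⇒ W
E: can move to C, which is L ⇒ W
The L vertices are C, D; that is 2 in all.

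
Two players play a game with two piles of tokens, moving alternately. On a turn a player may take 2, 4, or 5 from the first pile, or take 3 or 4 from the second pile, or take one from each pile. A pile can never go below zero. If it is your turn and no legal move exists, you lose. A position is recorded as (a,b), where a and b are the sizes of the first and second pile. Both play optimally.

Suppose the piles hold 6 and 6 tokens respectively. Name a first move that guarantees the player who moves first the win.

Move to (4,6).

Label each position W (a win for the player to move) or L (a loss). A position with no legal move is L; any other position is W exactly when some move reaches an L, and L when every move reaches a W.
No move ever increases a pile, so every position that can arise here has a ≤ 6 and b ≤ 6; it is enough to label the cells with 0 ≤ a ≤ 6 and 0 ≤ b ≤ 6.
Every move lowers a or b (never raises either), so fill the grid row by row in increasing a, and left to right within a row: each cell's successors are then already labelled.
      b=0  b=1  b=2  b=3  b=4  b=5  b=6
a=0:    L    L    L    W    W    W    W
a=1:    L    W    W    W    W    L    L
a=2:    W    W    W    L    L    L    W
a=3:    W    L    L    L    W    W    W
a=4:    W    W    W    W    W    W    L
a=5:    W    W    W    W    L    W    W
a=6:    W    L    L    W    W    W    W
Cells with no legal move (terminal, hence L): (0,0), (0,1), (0,2), (1,0).
The remaining L cells, each justified by listing all of its moves:
(1,5): moves to (1,2)(W), (1,1)(W), (0,4)(W); every one is W ⇒ L
(1,6): moves to (1,3)(W), (1,2)(W), (0,5)(W); every one is W ⇒ L
(2,3): moves to (0,3)(W), (2,0)(W), (1,2)(W); every one is W ⇒ L
(2,4): moves to (0,4)(W), (2,1)(W), (2,0)(W), (1,3)(W); every one is W ⇒ L
(2,5): moves to (0,5)(W), (2,2)(W), (2,1)(W), (1,4)(W); every one is W ⇒ L
(3,1): moves to (1,1)(W), (2,0)(W); every one is W ⇒ L
(3,2): moves to (1,2)(W), (2,1)(W); every one is W ⇒ L
(3,3): moves to (1,3)(W), (3,0)(W), (2,2)(W); every one is W ⇒ L
(4,6): moves to (2,6)(W), (0,6)(W), (4,3)(W), (4,2)(W), (3,5)(W); every one is W ⇒ L
(5,4): moves to (3,4)(W), (1,4)(W), (0,4)(W), (5,1)(W), (5,0)(W), (4,3)(W); every one is W ⇒ L
(6,1): moves to (4,1)(W), (2,1)(W), (1,1)(W), (5,0)(W); every one is W ⇒ L
(6,2): moves to (4,2)(W), (2,2)(W), (1,2)(W), (5,1)(W); every one is W ⇒ L
Every other cell has at least one move into one of the L cells above, so it is W.
From (6,6), the L positions reachable in one move are: (4,6), (1,6), (6,2). Any move reaching one of these is winning.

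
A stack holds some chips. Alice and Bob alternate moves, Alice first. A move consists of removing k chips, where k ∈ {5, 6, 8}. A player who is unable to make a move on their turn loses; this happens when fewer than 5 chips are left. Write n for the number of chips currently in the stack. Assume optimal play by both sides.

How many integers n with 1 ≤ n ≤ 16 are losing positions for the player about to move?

8

Use the standard recursion: the mover loses at a terminal position; elsewhere, the mover wins exactly when some move hands the opponent an L position.
n=0: no move → L
n=1: no move → L
n=2: no move → L
n=3: no move → L
n=4: no move → L
n=5: W (go to 0, an L position)
n=6: W (go to 1, an L position)
n=7: W (go to 2, an L position)
n=8: W (go to 3, an L position)
n=9: W (go to 4, an L position)
n=10: W (go to 4, an L position)
n=11: W (go to 3, an L position)
n=12: W (go to 4, an L position)
n=13: L (options 8(W), 7(W), 5(W) are all W)
n=14: L (options 9(W), 8(W), 6(W) are all W)
n=15: L (options 10(W), 9(W), 7(W) are all W)
n=16: L (options 11(W), 10(W), 8(W) are all W)
L entries with 1 ≤ n ≤ 16 (n=0 is outside the asked range and is not counted): n = 1, 2, 3, 4, 13, 14, 15, 16; that makes 8.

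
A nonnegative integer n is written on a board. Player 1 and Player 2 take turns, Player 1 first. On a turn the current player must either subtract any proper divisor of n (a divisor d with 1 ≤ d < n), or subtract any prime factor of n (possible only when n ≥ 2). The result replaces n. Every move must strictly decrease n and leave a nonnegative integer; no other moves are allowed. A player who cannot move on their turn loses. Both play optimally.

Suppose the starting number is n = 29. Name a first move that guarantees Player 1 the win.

Positions with no move are L. A position that does have a move is losing for the player to move precisely when every available move leads to a winning position for the opponent. Fill in the labels:
n=0: no move → L
n=1: no move → L
n=2: →0(L), so W
n=3: →0(L), so W
n=4: →2(W), 3(W) — all W, so L
n=5: →0(L), so W
n=6: →4(L), so W
n=7: →0(L), so W
n=8: →4(L), so W
n=9: →6(W), 8(W) — all W, so L
n=10: →9(L), so W
n=11: →0(L), so W
n=12: →9(L), so W
n=13: →0(L), so W
n=14: →7(W), 12(W), 13(W) — all W, so L
n=15: →14(L), so W
n=16: →14(L), so W
n=17: →0(L), so W
n=18: →9(L), so W
n=19: →0(L), so W
n=20: →10(W), 15(W), 16(W), 18(W), 19(W) — all W, so L
n=21: →14(L), so W
n=22: →20(L), so W
n=23: →0(L), so W
n=24: →20(L), so W
n=25: →20(L), so W
n=26: →13(W), 24(W), 25(W) — all W, so L
n=27: →26(L), so W
n=28: →14(L), so W
n=29: →0(L), so W
From 29, the L positions reachable in one move are: 0.

Move to 0.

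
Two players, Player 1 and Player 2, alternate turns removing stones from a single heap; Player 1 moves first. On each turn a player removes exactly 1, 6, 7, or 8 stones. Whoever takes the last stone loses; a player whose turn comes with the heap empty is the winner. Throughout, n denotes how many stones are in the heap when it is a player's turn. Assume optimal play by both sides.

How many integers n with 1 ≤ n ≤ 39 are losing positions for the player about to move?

Work bottom-up. With no move the player to move wins. Otherwise the position is W if at least one move leads to an L position for the opponent, and L if every move leads to a W.
n=0: no move; the opponent has just taken the last stone and therefore loses → W
n=1: only reaches 0(W), which is W → L
n=2: reaches L-position 1 → W
n=3: only reaches 2(W), which is W → L
n=4: reaches L-position 3 → W
n=5: only reaches 4(W), which is W → L
n=6: reaches L-position 5 → W
n=7: reaches L-position 1 → W
n=8: reaches L-position 1 → W
n=9: reaches L-position 3 → W
n=10: reaches L-position 3 → W
n=11: reaches L-position 5 → W
n=12: reaches L-position 5 → W
n=13: reaches L-position 5 → W
n=14: only reaches 13(W), 8(W), 7(W), 6(W), all W → L
n=15: reaches L-position 14 → W
n=16: only reaches 15(W), 10(W), 9(W), 8(W), all W → L
n=17: reaches L-position 16 → W
n=18: only reaches 17(W), 12(W), 11(W), 10(W), all W → L
n=19: reaches L-position 18 → W
n=20: reaches L-position 14 → W
n=21: reaches L-position 14 → W
n=22: reaches L-position 16 → W
n=23: reaches L-position 16 → W
n=24: reaches L-position 18 → W
n=25: reaches L-position 18 → W
n=26: reaches L-position 18 → W
n=27: only reaches 26(W), 21(W), 20(W), 19(W), all W → L
n=28: reaches L-position 27 → W
n=29: only reaches 28(W), 23(W), 22(W), 21(W), all W → L
n=30: reaches L-position 29 → W
n=31: only reaches 30(W), 25(W), 24(W), 23(W), all W → L
n=32: reaches L-position 31 → W
n=33: reaches L-position 27 → W
n=34: reaches L-position 27 → W
n=35: reaches L-position 29 → W
n=36: reaches L-position 29 → W
n=37: reaches L-position 31 → W
n=38: reaches L-position 31 → W
n=39: reaches L-position 31 → W
L entries with 1 ≤ n ≤ 39 (the range starts at n=1): n = 1, 3, 5, 14, 16, 18, 27, 29, 31; that makes 9.

9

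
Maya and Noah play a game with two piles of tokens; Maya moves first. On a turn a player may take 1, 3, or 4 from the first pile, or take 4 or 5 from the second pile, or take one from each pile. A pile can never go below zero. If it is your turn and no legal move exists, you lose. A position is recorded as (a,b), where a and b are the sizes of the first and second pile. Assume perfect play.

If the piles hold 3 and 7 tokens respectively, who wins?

Noah wins.

Label each position W (a win for the player to move) or L (a loss). A position with no legal move is L; any other position is W exactly when some move reaches an L, and L when every move reaches a W.
No move ever increases a pile, so every position that can arise here has a ≤ 3 and b ≤ 7; it is enough to label the cells with 0 ≤ a ≤ 3 and 0 ≤ b ≤ 7.
Every move lowers a or b (never raises either), so fill the grid row by row in increasing a, and left to right within a row: each cell's successors are then already labelled.
      b=0  b=1  b=2  b=3  b=4  b=5  b=6  b=7
a=0:    L    L    L    L    W    W    W    W
a=1:    W    W    W    W    W    L    L    L
a=2:    L    L    L    L    W    W    W    W
a=3:    W    W    W    W    W    L    L    L
Cells with no legal move (terminal, hence L): (0,0), (0,1), (0,2), (0,3).
The remaining L cells, each justified by listing all of its moves:
(1,5): moves to (0,5)(W), (1,1)(W), (1,0)(W), (0,4)(W); every one is W ⇒ L
(1,6): moves to (0,6)(W), (1,2)(W), (1,1)(W), (0,5)(W); every one is W ⇒ L
(1,7): moves to (0,7)(W), (1,3)(W), (1,2)(W), (0,6)(W); every one is W ⇒ L
(2,0): the only move is to (1,0)(W), a W ⇒ L
(2,1): moves to (1,1)(W), (1,0)(W); every one is W ⇒ L
(2,2): moves to (1,2)(W), (1,1)(W); every one is W ⇒ L
(2,3): moves to (1,3)(W), (1,2)(W); every one is W ⇒ L
(3,5): moves to (2,5)(W), (0,5)(W), (3,1)(W), (3,0)(W), (2,4)(W); every one is W ⇒ L
(3,6): moves to (2,6)(W), (0,6)(W), (3,2)(W), (3,1)(W), (2,5)(W); every one is W ⇒ L
(3,7): moves to (2,7)(W), (0,7)(W), (3,3)(W), (3,2)(W), (2,6)(W); every one is W ⇒ L
Every other cell has at least one move into one of the L cells above, so it is W.
The starting position (3,7) is L: whatever Maya does, the opponent receives a W position.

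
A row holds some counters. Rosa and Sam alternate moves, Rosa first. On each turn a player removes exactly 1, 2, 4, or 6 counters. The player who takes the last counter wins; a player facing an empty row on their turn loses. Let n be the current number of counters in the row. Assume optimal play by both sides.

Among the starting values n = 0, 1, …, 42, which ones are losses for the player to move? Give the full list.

0, 3, 8, 11, 16, 19, 24, 27, 32, 35, 40

Work bottom-up. With no move the player to move loses. Otherwise the position is W if at least one move leads to an L position for the opponent, and L if every move leads to a W.
n=0: no move → L
n=1: W (go to 0, an L position)
n=2: W (go to 0, an L position)
n=3: L (options 2(W), 1(W) are all W)
n=4: W (go to 3, an L position)
n=5: W (go to 3, an L position)
n=6: W (go to 0, an L position)
n=7: W (go to 3, an L position)
n=8: L (options 7(W), 6(W), 4(W), 2(W) are all W)
n=9: W (go to 8, an L position)
n=10: W (go to 8, an L position)
n=11: L (options 10(W), 9(W), 7(W), 5(W) are all W)
n=12: W (go to 11, an L position)
n=13: W (go to 11, an L position)
n=14: W (go to 8, an L position)
n=15: W (go to 11, an L position)
n=16: L (options 15(W), 14(W), 12(W), 10(W) are all W)
n=17: W (go to 16, an L position)
n=18: W (go to 16, an L position)
n=19: L (options 18(W), 17(W), 15(W), 13(W) are all W)
n=20: W (go to 19, an L position)
n=21: W (go to 19, an L position)
n=22: W (go to 16, an L position)
n=23: W (go to 19, an L position)
n=24: L (options 23(W), 22(W), 20(W), 18(W) are all W)
n=25: W (go to 24, an L position)
n=26: W (go to 24, an L position)
n=27: L (options 26(W), 25(W), 23(W), 21(W) are all W)
n=28: W (go to 27, an L position)
n=29: W (go to 27, an L position)
n=30: W (go to 24, an L position)
n=31: W (go to 27, an L position)
n=32: L (options 31(W), 30(W), 28(W), 26(W) are all W)
n=33: W (go to 32, an L position)
n=34: W (go to 32, an L position)
n=35: L (options 34(W), 33(W), 31(W), 29(W) are all W)
n=36: W (go to 35, an L position)
n=37: W (go to 35, an L position)
n=38: W (go to 32, an L position)
n=39: W (go to 35, an L position)
n=40: L (options 39(W), 38(W), 36(W), 34(W) are all W)
n=41: W (go to 40, an L position)
n=42: W (go to 40, an L position)
Reading off the rows marked L gives the requested list; there are 11 such values of n.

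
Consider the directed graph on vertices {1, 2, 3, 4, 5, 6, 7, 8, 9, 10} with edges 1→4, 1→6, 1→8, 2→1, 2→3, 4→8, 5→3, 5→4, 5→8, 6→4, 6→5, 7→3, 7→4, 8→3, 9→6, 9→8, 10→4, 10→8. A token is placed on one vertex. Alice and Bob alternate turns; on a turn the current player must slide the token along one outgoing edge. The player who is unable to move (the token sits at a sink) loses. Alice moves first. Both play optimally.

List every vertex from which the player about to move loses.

Positions with no move are L. A position that does have a move is losing for the player to move precisely when every available move leads to a winning position for the opponent. Fill in the labels:
Every edge goes from a vertex to one that appears earlier in the order 3, 8, 4, 5, 10, 6, 7, 1, 2, 9, so processing vertices in that order labels each vertex after all of its successors.
3: no outgoing edge → L
8: →3(L), so W
4: →8(W) only, which is W, so L
5: →4(L), so W
10: →4(L), so W
6: →4(L), so W
7: →4(L), so W
1: →4(L), so W
2: →3(L), so W
9: →6(W), 8(W) — all W, so L
The losing starting vertices are exactly the entries labelled L in this table (3 of them).

3, 4, 9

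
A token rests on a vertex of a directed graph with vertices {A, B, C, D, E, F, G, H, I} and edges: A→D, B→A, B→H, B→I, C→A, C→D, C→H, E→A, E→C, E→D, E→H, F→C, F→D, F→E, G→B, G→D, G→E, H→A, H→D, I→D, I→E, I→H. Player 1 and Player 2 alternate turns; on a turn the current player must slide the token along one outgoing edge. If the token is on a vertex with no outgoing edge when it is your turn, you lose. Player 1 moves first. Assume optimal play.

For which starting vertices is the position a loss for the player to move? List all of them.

Label each position W (a win for the player to move) or L (a loss). A position with no legal move is L; any other position is W exactly when some move reaches an L, and L when every move reaches a W.
Every edge goes from a vertex to one that appears earlier in the order D, A, H, C, E, I, B, G, F, so processing vertices in that order labels each vertex after all of its successors.
D: no outgoing edge → L
A: can move to D, which is L ⇒ W
H: can move to D, which is L ⇒ W
C: can move to D, which is L ⇒ W
E: can move to D, which is L ⇒ W
I: can move to D, which is L ⇒ W
B: moves to I(W), H(W), A(W); every one is W ⇒ L
G: can move to B, which is L ⇒ W
F: can move to D, which is L ⇒ W
The losing starting vertices are exactly the entries labelled L in this table (2 of them).

B, D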